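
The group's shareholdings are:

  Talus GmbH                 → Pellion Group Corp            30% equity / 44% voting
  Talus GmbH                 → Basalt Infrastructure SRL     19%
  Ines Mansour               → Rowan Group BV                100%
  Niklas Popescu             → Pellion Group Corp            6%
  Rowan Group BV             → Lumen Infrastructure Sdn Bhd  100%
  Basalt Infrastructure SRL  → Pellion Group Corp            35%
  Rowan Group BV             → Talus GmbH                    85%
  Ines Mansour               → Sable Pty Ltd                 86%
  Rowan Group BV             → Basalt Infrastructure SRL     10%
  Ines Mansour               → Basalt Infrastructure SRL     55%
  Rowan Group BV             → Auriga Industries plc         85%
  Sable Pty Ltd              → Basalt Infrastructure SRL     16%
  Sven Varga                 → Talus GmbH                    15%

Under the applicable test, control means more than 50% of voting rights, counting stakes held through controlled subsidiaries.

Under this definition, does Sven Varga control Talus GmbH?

No

Sven's largest direct stake is 15% in Talus, which does not meet the threshold, so Sven controls no company.
In Talus, Sven's side holds only 15%, not > 50%.
So Sven does not control Talus.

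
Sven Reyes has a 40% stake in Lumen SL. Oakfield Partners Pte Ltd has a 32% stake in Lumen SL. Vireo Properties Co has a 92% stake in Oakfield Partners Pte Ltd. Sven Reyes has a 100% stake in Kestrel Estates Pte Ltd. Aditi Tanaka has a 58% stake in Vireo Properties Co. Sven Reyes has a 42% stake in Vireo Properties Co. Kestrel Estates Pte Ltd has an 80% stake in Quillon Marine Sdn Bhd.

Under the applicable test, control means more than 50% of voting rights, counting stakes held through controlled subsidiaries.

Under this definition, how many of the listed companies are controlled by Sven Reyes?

2

Sven holds 100% of Kestrel, so Sven controls Kestrel.
Kestrel holds 80% of Quillon, so Sven controls Quillon.
No other company's threshold is met.
Sven controls 2 companies.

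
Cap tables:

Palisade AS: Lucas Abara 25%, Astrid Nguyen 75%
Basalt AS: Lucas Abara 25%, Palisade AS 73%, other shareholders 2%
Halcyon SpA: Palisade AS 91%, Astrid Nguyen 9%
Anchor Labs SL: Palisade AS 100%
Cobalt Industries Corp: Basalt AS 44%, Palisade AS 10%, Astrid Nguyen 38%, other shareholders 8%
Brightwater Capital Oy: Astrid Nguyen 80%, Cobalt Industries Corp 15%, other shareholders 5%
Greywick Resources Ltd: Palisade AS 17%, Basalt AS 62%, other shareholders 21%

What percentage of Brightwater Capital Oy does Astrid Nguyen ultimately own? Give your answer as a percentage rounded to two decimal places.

90.44%

Astrid reaches Brightwater along 4 paths.
Direct stake: 80% = 80%.
Via Palisade → Basalt → Cobalt: 75% × 73% × 44% × 15% = 3.6135%.
Via Palisade → Cobalt: 75% × 10% × 15% = 1.125%.
Via Cobalt: 38% × 15% = 5.7%.
Total: 80% + 3.6135% + 1.125% + 5.7% = 90.4385%.
Rounded: 90.44%.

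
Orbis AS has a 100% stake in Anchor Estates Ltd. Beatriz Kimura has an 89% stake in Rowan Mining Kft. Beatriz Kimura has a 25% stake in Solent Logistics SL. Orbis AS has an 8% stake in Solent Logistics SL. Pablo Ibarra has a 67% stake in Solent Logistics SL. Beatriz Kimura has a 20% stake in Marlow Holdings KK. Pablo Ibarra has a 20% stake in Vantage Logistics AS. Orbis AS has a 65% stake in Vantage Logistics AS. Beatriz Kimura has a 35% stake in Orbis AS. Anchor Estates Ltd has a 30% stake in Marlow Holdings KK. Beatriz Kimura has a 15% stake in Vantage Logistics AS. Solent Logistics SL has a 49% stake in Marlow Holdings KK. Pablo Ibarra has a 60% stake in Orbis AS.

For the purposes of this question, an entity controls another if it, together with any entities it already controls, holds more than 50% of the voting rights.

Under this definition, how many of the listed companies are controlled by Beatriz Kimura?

Beatriz holds 89% of Rowan, so Beatriz controls Rowan.
No other company's threshold is met.
Beatriz controls 1 company.

1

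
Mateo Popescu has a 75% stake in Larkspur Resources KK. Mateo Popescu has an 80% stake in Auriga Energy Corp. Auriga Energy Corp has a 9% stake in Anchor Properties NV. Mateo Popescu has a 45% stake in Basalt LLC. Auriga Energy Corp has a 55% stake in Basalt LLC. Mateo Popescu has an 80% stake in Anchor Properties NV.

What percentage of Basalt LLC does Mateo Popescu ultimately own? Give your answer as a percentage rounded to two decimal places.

89.00%

Mateo reaches Basalt along 2 paths.
Direct stake: 45% = 45%.
Via Auriga: 80% × 55% = 44%.
Total: 45% + 44% = 89%.
Rounded: 89.00%.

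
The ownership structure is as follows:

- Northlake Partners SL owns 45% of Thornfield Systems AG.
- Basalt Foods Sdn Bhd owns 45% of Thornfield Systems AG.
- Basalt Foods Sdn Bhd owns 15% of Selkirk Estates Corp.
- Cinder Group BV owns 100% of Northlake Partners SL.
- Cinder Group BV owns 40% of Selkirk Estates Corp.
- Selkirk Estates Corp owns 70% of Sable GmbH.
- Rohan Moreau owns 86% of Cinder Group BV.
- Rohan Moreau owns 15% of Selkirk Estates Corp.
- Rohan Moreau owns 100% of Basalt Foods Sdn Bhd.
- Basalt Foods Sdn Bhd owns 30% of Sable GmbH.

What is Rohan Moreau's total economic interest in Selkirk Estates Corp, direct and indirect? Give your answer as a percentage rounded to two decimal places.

64.40%

Rohan reaches Selkirk along 3 paths.
Via Cinder: 86% × 40% = 34.4%.
Direct stake: 15% = 15%.
Via Basalt: 100% × 15% = 15%.
Total: 34.4% + 15% + 15% = 64.4%.
Rounded: 64.40%.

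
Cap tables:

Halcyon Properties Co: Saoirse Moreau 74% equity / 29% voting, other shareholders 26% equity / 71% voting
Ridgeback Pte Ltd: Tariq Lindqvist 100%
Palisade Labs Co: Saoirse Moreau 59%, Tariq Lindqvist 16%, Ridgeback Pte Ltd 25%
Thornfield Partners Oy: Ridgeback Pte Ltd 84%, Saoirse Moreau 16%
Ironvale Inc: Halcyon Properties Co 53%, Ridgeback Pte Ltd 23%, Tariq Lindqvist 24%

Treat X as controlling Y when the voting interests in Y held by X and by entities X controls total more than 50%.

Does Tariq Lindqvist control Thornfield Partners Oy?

Yes

Tariq holds 100% of Ridgeback, so Tariq controls Ridgeback.
Ridgeback holds 84% of Thornfield, so Tariq controls Thornfield.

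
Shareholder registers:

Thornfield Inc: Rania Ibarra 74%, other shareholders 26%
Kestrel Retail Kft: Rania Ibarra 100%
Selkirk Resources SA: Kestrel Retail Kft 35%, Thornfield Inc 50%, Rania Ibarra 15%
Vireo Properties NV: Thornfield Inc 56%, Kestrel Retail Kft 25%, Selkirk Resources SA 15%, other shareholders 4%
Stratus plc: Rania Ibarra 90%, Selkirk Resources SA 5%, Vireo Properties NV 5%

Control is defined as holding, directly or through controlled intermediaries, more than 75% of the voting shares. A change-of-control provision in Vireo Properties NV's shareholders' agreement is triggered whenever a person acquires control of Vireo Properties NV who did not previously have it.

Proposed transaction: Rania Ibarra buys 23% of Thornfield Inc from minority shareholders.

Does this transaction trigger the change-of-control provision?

Yes

The purchase changes only Rania's holdings, so Rania is the only person who could newly come to control Vireo.
Rania holds 100% of Kestrel, so Rania controls Kestrel.
Rania holds 90% of Stratus, so Rania controls Stratus.
In Vireo, Rania's side holds only 25%, not > 75%.
So before the transaction, Rania does not control Vireo.
After the purchase, Rania's direct stake in Thornfield rises to 74% + 23% = 97%.
Rania holds 97% of Thornfield, so Rania controls Thornfield.
Kestrel and Thornfield and Rania together hold 35% + 50% + 15% = 100% of Selkirk, so Rania controls Selkirk.
Thornfield and Kestrel and Selkirk together hold 56% + 25% + 15% = 96% of Vireo, so Rania controls Vireo.
Rania did not control Vireo before and does after, so the clause is triggered.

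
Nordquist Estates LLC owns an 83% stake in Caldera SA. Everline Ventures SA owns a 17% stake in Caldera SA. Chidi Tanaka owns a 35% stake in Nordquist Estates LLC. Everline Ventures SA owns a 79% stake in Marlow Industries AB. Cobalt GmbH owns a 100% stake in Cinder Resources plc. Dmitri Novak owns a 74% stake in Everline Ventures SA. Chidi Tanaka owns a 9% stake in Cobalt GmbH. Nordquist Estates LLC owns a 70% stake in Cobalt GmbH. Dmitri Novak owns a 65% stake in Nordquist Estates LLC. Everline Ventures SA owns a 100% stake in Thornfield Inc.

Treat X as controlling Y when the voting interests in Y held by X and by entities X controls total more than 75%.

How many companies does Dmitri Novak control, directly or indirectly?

Dmitri's largest direct stake is 74% in Everline, which does not meet the threshold.
Dmitri controls 0 companies.

0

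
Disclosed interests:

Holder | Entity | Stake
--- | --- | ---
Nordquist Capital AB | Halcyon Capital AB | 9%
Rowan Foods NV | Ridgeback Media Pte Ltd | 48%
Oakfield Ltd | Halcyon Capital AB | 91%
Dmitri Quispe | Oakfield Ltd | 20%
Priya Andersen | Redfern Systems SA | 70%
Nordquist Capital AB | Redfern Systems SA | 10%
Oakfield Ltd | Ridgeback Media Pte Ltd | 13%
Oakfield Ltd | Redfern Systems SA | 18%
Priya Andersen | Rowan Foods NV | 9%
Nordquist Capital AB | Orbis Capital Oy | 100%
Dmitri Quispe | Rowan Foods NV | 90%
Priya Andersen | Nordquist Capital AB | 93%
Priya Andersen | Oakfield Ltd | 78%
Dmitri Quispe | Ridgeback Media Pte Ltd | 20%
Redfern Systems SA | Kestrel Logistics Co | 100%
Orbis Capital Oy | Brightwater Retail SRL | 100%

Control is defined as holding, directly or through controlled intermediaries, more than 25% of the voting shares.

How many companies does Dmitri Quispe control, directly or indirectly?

Dmitri holds 90% of Rowan, so Dmitri controls Rowan.
Dmitri and Rowan together hold 20% + 48% = 68% of Ridgeback, so Dmitri controls Ridgeback.
No other company's threshold is met.
Dmitri controls 2 companies.

2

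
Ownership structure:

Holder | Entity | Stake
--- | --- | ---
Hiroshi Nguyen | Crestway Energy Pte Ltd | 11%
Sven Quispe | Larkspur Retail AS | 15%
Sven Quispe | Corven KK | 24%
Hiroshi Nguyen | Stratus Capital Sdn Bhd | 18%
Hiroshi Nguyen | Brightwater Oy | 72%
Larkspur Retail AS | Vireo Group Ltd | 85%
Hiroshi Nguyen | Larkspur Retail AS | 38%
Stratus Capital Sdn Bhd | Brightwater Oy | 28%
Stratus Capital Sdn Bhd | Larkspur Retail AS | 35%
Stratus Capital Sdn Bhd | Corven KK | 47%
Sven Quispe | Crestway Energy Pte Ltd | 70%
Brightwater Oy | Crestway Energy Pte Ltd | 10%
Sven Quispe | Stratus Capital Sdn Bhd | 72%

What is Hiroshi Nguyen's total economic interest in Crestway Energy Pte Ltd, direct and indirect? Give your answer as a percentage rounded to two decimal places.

18.70%

Hiroshi reaches Crestway along 3 paths.
Via Stratus → Brightwater: 18% × 28% × 10% = 0.504%.
Via Brightwater: 72% × 10% = 7.2%.
Direct stake: 11% = 11%.
Total: 0.504% + 7.2% + 11% = 18.704%.
Rounded: 18.70%.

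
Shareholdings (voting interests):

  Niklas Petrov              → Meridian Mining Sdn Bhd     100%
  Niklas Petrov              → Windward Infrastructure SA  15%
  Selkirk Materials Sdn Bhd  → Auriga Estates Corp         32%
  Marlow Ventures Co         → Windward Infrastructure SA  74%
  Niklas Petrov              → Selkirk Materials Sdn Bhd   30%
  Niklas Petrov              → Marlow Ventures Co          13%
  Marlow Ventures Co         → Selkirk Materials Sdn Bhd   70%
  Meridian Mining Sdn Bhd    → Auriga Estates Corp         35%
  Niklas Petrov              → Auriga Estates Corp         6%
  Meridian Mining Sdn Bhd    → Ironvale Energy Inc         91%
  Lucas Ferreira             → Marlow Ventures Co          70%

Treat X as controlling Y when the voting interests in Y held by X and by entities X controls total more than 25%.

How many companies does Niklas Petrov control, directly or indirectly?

4

Niklas holds 100% of Meridian, so Niklas controls Meridian.
Niklas holds 30% of Selkirk, so Niklas controls Selkirk.
Selkirk and Meridian and Niklas together hold 32% + 35% + 6% = 73% of Auriga, so Niklas controls Auriga.
Meridian holds 91% of Ironvale, so Niklas controls Ironvale.
No other company's threshold is met.
Niklas controls 4 companies.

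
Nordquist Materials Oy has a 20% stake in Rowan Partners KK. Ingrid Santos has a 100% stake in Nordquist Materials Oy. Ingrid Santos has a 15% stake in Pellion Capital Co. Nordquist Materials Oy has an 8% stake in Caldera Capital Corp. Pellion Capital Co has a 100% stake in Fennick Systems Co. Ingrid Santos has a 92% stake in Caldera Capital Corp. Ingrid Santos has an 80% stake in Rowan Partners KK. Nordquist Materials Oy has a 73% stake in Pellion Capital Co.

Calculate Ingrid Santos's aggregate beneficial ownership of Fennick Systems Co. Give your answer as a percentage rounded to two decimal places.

88.00%

Ingrid reaches Fennick along 2 paths.
Via Pellion: 15% × 100% = 15%.
Via Nordquist → Pellion: 100% × 73% × 100% = 73%.
Total: 15% + 73% = 88%.
Rounded: 88.00%.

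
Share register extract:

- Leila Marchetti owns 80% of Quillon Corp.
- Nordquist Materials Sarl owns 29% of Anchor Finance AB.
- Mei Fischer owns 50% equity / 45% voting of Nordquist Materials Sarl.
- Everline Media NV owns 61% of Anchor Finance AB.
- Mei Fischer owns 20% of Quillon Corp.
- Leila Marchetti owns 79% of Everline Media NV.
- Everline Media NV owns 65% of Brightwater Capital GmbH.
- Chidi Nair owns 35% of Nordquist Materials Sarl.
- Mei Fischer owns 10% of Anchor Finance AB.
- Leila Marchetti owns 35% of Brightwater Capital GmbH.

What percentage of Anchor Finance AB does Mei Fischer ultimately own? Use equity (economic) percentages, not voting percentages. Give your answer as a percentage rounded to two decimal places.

24.50%

Mei reaches Anchor along 2 paths.
Via Nordquist: 50% × 29% = 14.5%.
Direct stake: 10% = 10%.
Total: 14.5% + 10% = 24.5%.
Rounded: 24.50%.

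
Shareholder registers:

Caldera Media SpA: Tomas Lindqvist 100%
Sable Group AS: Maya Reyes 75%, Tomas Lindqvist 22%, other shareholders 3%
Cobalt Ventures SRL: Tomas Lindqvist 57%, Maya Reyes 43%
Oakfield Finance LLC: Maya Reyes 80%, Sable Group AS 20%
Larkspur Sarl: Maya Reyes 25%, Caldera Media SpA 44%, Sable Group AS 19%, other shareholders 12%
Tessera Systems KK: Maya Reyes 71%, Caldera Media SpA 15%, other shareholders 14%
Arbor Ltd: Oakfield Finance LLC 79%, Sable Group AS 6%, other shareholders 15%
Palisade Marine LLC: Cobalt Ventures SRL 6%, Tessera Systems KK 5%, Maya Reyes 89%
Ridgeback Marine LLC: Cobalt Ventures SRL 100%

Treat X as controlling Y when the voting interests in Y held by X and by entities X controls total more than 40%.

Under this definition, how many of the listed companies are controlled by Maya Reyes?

Maya holds 75% of Sable, so Maya controls Sable.
Maya holds 43% of Cobalt, so Maya controls Cobalt.
Maya and Sable together hold 80% + 20% = 100% of Oakfield, so Maya controls Oakfield.
Maya and Sable together hold 25% + 19% = 44% of Larkspur, so Maya controls Larkspur.
Maya holds 71% of Tessera, so Maya controls Tessera.
Oakfield and Sable together hold 79% + 6% = 85% of Arbor, so Maya controls Arbor.
Cobalt and Tessera and Maya together hold 6% + 5% + 89% = 100% of Palisade, so Maya controls Palisade.
Cobalt holds 100% of Ridgeback, so Maya controls Ridgeback.
No other company's threshold is met.
Maya controls 8 companies.

8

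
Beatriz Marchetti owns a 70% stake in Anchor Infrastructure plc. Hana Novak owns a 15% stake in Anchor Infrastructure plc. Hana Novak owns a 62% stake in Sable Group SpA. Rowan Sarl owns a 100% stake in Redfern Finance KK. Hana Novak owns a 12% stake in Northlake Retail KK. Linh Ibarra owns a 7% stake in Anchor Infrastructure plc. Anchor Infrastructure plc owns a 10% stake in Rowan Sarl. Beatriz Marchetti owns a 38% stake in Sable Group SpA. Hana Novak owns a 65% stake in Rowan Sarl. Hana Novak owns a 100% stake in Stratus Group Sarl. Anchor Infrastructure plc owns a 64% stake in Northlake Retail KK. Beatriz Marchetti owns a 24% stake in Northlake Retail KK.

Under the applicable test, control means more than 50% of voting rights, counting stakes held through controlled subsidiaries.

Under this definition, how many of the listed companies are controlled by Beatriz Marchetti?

Beatriz holds 70% of Anchor, so Beatriz controls Anchor.
Anchor and Beatriz together hold 64% + 24% = 88% of Northlake, so Beatriz controls Northlake.
No other company's threshold is met.
Beatriz controls 2 companies.

2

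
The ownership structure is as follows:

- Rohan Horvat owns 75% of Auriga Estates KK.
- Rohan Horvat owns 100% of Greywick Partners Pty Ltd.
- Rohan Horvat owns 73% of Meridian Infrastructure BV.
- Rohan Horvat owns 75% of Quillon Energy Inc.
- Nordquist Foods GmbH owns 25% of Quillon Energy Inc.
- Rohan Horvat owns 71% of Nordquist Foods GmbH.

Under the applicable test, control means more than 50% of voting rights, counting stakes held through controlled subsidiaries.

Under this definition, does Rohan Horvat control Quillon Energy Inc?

Rohan holds 71% of Nordquist, so Rohan controls Nordquist.
Rohan and Nordquist together hold 75% + 25% = 100% of Quillon, so Rohan controls Quillon.

Yes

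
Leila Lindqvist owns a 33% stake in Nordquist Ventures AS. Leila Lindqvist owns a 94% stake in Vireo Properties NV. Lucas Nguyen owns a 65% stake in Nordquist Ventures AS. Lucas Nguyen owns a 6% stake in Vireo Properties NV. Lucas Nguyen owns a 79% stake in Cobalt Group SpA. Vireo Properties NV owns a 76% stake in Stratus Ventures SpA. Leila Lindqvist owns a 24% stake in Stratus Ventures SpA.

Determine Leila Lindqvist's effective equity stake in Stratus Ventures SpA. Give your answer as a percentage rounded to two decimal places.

Leila reaches Stratus along 2 paths.
Direct stake: 24% = 24%.
Via Vireo: 94% × 76% = 71.44%.
Total: 24% + 71.44% = 95.44%.

95.44%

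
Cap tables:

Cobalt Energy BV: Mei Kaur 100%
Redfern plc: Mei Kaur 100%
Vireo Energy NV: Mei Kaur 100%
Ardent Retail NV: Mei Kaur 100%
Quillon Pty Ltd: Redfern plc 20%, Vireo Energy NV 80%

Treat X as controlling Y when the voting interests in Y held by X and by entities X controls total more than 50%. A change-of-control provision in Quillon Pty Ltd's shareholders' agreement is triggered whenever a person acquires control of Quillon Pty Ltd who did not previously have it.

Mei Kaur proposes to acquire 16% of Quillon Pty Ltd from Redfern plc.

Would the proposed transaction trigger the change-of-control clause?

The purchase adds only to Mei's holdings (Redfern's stake shrinks), so Mei is the only person who could newly come to control Quillon.
Mei holds 100% of Redfern, so Mei controls Redfern.
Mei holds 100% of Vireo, so Mei controls Vireo.
Redfern and Vireo together hold 20% + 80% = 100% of Quillon, so Mei controls Quillon.
So Mei already controls Quillon before the transaction.
After the purchase, Mei holds 16% of Quillon directly, and Redfern's stake falls to 4%.
Mei controlled Quillon already, so this is not a new person acquiring control; every other person's position is unchanged or reduced.
No new person acquires control, so the clause is not triggered.

No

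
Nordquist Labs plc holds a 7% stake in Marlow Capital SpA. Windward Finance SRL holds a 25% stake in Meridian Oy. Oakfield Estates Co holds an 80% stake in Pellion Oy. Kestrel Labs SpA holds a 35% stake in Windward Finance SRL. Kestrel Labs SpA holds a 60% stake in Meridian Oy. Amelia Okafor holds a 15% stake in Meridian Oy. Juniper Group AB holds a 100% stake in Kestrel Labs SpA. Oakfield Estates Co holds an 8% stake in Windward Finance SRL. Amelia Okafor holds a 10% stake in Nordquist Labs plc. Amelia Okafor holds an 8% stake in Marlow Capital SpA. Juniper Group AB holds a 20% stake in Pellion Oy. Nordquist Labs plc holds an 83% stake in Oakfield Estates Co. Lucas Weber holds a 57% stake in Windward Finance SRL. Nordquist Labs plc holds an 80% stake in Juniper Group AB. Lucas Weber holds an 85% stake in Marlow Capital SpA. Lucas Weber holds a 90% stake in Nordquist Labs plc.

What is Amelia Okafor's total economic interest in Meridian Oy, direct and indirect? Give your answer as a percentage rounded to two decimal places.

20.67%

Amelia reaches Meridian along 4 paths.
Direct stake: 15% = 15%.
Via Nordquist → Juniper → Kestrel: 10% × 80% × 100% × 60% = 4.8%.
Via Nordquist → Juniper → Kestrel → Windward: 10% × 80% × 100% × 35% × 25% = 0.7%.
Via Nordquist → Oakfield → Windward: 10% × 83% × 8% × 25% = 0.166%.
Total: 15% + 4.8% + 0.7% + 0.166% = 20.666%.
Rounded: 20.67%.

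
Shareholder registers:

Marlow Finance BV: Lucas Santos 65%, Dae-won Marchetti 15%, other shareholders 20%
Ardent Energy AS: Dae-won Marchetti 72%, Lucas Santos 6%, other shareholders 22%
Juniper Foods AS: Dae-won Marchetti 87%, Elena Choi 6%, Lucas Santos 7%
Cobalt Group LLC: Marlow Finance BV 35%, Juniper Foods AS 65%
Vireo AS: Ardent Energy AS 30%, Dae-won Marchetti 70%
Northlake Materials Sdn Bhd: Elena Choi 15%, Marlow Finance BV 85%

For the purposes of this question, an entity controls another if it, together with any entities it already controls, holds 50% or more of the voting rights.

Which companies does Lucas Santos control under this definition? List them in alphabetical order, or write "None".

Marlow Finance BV, Northlake Materials Sdn Bhd

Lucas holds 65% of Marlow, so Lucas controls Marlow.
Marlow holds 85% of Northlake, so Lucas controls Northlake.
No other company's threshold is met.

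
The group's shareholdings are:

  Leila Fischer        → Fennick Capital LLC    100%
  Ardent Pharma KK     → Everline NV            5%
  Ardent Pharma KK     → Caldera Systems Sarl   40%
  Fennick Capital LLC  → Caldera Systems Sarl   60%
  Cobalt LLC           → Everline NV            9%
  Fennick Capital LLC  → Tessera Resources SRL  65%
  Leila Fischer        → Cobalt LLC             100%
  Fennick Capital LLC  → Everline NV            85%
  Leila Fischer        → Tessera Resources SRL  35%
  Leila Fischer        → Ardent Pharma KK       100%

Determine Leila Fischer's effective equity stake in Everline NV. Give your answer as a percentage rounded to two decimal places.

99.00%

Leila reaches Everline along 3 paths.
Via Ardent: 100% × 5% = 5%.
Via Fennick: 100% × 85% = 85%.
Via Cobalt: 100% × 9% = 9%.
Total: 5% + 85% + 9% = 99%.
Rounded: 99.00%.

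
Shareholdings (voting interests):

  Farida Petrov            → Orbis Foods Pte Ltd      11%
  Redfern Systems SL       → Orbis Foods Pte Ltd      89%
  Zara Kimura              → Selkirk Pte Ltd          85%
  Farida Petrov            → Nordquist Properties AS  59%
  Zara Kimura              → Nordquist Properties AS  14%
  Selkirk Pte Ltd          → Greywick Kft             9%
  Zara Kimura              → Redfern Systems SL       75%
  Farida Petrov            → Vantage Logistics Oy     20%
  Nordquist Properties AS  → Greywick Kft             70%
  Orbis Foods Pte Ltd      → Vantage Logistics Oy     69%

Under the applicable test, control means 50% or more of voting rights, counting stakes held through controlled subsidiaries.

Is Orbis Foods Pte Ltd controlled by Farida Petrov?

No

Farida holds 59% of Nordquist, so Farida controls Nordquist.
Nordquist holds 70% of Greywick, so Farida controls Greywick.
In Orbis, Farida's side holds only 11%, not ≥ 50%.
So Farida does not control Orbis.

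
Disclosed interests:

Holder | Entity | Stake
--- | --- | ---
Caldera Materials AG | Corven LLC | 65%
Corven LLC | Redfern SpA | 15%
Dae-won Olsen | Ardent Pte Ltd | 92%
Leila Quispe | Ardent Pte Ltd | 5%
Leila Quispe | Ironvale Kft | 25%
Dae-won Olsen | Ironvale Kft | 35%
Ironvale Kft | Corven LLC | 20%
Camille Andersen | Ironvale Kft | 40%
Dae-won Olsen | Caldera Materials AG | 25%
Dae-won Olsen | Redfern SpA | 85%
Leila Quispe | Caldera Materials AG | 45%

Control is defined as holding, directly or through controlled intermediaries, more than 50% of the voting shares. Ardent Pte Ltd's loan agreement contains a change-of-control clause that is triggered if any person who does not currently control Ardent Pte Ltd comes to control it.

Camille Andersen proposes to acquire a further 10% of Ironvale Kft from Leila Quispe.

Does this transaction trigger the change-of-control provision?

The purchase adds only to Camille's holdings (Leila's stake shrinks), so Camille is the only person who could newly come to control Ardent.
Camille's largest direct stake is 40% in Ironvale, which does not meet the threshold, so Camille controls no company.
Neither Camille nor any entity Camille controls holds any voting interest in Ardent.
So before the transaction, Camille does not control Ardent.
After the purchase, Camille's direct stake in Ironvale rises to 40% + 10% = 50%, and Leila's stake falls to 15%.
Camille's side now holds 50% of Ironvale, not > 50%, so Camille still does not control Ironvale.
After the transaction, neither Camille nor any entity Camille controls holds a voting interest in Ardent, so Camille still does not control it.
No new person acquires control, so the clause is not triggered.

No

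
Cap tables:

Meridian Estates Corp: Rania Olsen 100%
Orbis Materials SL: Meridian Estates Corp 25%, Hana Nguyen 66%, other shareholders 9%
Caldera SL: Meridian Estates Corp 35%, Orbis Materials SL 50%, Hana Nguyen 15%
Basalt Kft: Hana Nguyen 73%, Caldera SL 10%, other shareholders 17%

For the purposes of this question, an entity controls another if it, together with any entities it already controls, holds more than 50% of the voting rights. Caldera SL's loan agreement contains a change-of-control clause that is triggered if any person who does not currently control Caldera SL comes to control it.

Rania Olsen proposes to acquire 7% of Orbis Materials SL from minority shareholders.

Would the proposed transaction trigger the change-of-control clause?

No

The purchase changes only Rania's holdings, so Rania is the only person who could newly come to control Caldera.
Rania holds 100% of Meridian, so Rania controls Meridian.
In Caldera, Rania's side holds only 35%, not > 50%.
So before the transaction, Rania does not control Caldera.
After the purchase, Rania holds 7% of Orbis directly.
Rania's side now holds 25% + 7% = 32% of Orbis, not > 50%, so Rania still does not control Orbis.
After the transaction, Rania's side holds 35% of Caldera, not > 50%, so Rania still does not control Caldera.
No new person acquires control, so the clause is not triggered.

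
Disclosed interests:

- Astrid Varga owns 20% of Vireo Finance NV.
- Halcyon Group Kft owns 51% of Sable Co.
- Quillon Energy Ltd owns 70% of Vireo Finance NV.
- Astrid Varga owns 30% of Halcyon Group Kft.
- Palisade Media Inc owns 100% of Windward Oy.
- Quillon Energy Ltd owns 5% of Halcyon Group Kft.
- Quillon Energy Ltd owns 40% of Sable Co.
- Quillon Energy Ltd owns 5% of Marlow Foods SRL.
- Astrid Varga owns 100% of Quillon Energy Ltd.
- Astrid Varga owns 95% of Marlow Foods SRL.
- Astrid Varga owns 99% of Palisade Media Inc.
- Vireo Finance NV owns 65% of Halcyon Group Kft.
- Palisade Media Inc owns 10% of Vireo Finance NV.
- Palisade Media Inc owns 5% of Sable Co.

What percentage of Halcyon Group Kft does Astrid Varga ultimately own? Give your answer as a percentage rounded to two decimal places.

99.94%

Astrid reaches Halcyon along 5 paths.
Direct stake: 30% = 30%.
Via Quillon → Vireo: 100% × 70% × 65% = 45.5%.
Via Vireo: 20% × 65% = 13%.
Via Palisade → Vireo: 99% × 10% × 65% = 6.435%.
Via Quillon: 100% × 5% = 5%.
Total: 30% + 45.5% + 13% + 6.435% + 5% = 99.935%.
Rounded: 99.94%.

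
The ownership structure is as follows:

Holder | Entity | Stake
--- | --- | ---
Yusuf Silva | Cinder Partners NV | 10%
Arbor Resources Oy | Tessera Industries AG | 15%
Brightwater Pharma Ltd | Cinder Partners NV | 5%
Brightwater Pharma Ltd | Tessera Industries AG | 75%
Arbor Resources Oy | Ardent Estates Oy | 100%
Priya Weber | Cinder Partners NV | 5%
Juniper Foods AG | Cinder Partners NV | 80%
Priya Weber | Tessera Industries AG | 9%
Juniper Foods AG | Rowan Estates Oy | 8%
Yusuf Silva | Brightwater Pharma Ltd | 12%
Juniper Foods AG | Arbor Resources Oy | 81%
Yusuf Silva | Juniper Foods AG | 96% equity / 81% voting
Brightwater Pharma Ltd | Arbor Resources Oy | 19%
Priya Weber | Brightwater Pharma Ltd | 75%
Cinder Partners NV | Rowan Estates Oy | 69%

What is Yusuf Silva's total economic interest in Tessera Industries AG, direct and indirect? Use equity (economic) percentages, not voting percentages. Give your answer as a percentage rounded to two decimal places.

21.01%

Yusuf reaches Tessera along 3 paths.
Via Juniper → Arbor: 96% × 81% × 15% = 11.664%.
Via Brightwater → Arbor: 12% × 19% × 15% = 0.342%.
Via Brightwater: 12% × 75% = 9%.
Total: 11.664% + 0.342% + 9% = 21.006%.
Rounded: 21.01%.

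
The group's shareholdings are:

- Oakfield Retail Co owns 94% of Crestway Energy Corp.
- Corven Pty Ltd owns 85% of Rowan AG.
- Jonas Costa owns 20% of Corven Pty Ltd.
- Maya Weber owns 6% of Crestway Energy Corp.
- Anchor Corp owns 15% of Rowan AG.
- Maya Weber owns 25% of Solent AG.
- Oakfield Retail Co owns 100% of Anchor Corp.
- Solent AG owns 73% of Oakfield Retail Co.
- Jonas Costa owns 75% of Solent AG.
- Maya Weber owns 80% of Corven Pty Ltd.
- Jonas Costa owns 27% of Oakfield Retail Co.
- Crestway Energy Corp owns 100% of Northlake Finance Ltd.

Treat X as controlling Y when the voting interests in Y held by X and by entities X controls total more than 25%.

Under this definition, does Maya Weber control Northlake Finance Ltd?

No

Maya holds 80% of Corven, so Maya controls Corven.
Corven holds 85% of Rowan, so Maya controls Rowan.
Neither Maya nor any entity Maya controls holds any voting interest in Northlake.
So Maya does not control Northlake.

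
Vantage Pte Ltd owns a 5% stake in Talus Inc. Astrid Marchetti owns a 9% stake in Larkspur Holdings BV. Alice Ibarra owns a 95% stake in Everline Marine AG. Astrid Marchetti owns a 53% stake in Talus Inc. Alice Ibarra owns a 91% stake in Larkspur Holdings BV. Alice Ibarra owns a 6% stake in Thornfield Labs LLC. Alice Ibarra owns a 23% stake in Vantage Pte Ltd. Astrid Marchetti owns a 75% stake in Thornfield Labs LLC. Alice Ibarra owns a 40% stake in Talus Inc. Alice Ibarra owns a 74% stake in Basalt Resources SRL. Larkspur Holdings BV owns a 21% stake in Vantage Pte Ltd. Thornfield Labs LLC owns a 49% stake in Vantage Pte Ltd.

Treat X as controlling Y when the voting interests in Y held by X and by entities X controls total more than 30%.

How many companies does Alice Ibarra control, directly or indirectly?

Alice holds 95% of Everline, so Alice controls Everline.
Alice holds 91% of Larkspur, so Alice controls Larkspur.
Alice and Larkspur together hold 23% + 21% = 44% of Vantage, so Alice controls Vantage.
Alice and Vantage together hold 40% + 5% = 45% of Talus, so Alice controls Talus.
Alice holds 74% of Basalt, so Alice controls Basalt.
No other company's threshold is met.
Alice controls 5 companies.

5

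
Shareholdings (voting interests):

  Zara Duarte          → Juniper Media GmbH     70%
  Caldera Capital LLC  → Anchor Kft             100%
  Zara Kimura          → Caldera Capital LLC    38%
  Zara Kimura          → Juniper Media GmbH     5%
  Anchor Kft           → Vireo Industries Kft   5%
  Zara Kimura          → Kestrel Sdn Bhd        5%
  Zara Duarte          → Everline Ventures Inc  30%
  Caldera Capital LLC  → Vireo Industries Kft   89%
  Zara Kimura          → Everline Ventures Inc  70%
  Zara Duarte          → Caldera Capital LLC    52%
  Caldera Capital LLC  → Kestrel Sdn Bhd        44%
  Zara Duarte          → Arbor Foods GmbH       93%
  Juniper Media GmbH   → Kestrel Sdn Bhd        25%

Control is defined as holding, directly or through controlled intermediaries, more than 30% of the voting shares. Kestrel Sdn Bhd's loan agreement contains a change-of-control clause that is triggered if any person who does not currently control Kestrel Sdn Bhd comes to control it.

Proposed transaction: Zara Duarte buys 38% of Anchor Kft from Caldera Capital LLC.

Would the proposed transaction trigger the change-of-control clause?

The purchase adds only to Zara Duarte's holdings (Caldera's stake shrinks), so Zara Duarte is the only person who could newly come to control Kestrel.
Zara Duarte holds 52% of Caldera, so Zara Duarte controls Caldera.
Zara Duarte holds 70% of Juniper, so Zara Duarte controls Juniper.
Juniper and Caldera together hold 25% + 44% = 69% of Kestrel, so Zara Duarte controls Kestrel.
So Zara Duarte already controls Kestrel before the transaction.
After the purchase, Zara Duarte holds 38% of Anchor directly, and Caldera's stake falls to 62%.
Zara Duarte controlled Kestrel already, so this is not a new person acquiring control; every other person's position is unchanged or reduced.
No new person acquires control, so the clause is not triggered.

No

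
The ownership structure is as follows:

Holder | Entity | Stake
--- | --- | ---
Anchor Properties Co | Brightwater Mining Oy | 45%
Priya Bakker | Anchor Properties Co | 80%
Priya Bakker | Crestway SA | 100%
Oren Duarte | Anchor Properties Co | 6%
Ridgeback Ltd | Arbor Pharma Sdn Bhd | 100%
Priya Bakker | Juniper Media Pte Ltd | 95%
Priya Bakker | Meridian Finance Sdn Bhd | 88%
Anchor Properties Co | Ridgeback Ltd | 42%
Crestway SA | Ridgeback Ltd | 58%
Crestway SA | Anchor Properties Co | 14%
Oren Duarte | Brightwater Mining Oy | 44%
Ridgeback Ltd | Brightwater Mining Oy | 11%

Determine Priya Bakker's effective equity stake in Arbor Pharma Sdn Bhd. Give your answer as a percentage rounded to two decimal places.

97.48%

Priya reaches Arbor along 3 paths.
Via Anchor → Ridgeback: 80% × 42% × 100% = 33.6%.
Via Crestway → Anchor → Ridgeback: 100% × 14% × 42% × 100% = 5.88%.
Via Crestway → Ridgeback: 100% × 58% × 100% = 58%.
Total: 33.6% + 5.88% + 58% = 97.48%.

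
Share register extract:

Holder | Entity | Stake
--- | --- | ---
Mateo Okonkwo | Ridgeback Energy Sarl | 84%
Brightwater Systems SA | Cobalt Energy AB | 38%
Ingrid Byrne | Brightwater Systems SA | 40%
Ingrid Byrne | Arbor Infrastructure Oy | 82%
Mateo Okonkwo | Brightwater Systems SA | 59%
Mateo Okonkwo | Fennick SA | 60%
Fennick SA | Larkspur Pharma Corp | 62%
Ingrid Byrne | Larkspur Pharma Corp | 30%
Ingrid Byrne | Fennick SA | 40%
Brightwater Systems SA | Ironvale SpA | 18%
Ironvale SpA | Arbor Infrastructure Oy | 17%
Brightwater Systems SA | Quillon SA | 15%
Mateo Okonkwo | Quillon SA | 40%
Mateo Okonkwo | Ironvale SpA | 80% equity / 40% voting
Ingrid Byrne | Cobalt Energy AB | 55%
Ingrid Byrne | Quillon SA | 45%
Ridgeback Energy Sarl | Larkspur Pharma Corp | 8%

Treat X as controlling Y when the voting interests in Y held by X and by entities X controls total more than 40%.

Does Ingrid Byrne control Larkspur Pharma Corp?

No

Ingrid holds 82% of Arbor, so Ingrid controls Arbor.
Ingrid holds 55% of Cobalt, so Ingrid controls Cobalt.
Ingrid holds 45% of Quillon, so Ingrid controls Quillon.
In Larkspur, Ingrid's side holds only 30%, not > 40%.
So Ingrid does not control Larkspur.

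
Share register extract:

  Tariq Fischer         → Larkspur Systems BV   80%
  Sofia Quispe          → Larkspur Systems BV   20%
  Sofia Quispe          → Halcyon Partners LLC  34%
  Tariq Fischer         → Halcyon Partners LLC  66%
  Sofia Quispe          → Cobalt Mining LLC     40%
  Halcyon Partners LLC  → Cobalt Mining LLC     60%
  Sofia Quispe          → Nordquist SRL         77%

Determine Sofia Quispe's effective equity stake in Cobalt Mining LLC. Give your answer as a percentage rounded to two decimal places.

60.40%

Sofia reaches Cobalt along 2 paths.
Via Halcyon: 34% × 60% = 20.4%.
Direct stake: 40% = 40%.
Total: 20.4% + 40% = 60.4%.
Rounded: 60.40%.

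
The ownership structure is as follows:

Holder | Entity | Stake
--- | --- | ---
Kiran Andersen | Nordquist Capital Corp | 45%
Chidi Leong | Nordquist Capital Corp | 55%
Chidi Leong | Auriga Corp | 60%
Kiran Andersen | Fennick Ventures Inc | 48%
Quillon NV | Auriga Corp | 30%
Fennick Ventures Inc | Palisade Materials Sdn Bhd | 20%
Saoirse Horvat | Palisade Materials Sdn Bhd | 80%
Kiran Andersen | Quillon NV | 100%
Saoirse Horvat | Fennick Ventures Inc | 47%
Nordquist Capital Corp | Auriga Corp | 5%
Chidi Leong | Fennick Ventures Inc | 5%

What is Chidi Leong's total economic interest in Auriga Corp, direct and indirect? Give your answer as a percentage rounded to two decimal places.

Chidi reaches Auriga along 2 paths.
Direct stake: 60% = 60%.
Via Nordquist: 55% × 5% = 2.75%.
Total: 60% + 2.75% = 62.75%.

62.75%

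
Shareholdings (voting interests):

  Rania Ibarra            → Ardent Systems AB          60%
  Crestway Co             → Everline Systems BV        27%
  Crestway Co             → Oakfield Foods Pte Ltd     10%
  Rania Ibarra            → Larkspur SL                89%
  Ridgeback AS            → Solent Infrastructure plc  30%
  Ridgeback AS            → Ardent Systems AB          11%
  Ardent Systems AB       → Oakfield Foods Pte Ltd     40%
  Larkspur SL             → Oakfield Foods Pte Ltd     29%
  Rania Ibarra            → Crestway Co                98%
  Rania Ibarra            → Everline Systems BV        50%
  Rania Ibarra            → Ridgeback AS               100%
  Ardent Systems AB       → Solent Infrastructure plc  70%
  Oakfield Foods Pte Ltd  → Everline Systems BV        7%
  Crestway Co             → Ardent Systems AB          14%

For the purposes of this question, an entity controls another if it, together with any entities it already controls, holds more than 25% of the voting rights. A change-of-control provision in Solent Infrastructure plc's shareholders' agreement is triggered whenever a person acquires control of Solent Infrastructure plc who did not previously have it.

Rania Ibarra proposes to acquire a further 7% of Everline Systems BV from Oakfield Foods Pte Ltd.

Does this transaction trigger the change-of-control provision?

The purchase adds only to Rania's holdings (Oakfield's stake shrinks), so Rania is the only person who could newly come to control Solent.
Rania holds 100% of Ridgeback, so Rania controls Ridgeback.
Rania holds 98% of Crestway, so Rania controls Crestway.
Crestway and Rania and Ridgeback together hold 14% + 60% + 11% = 85% of Ardent, so Rania controls Ardent.
Ardent and Ridgeback together hold 70% + 30% = 100% of Solent, so Rania controls Solent.
So Rania already controls Solent before the transaction.
After the purchase, Rania's direct stake in Everline rises to 50% + 7% = 57%, and Oakfield's stake falls to 0%.
Rania controlled Solent already, so this is not a new person acquiring control; every other person's position is unchanged or reduced.
No new person acquires control, so the clause is not triggered.

No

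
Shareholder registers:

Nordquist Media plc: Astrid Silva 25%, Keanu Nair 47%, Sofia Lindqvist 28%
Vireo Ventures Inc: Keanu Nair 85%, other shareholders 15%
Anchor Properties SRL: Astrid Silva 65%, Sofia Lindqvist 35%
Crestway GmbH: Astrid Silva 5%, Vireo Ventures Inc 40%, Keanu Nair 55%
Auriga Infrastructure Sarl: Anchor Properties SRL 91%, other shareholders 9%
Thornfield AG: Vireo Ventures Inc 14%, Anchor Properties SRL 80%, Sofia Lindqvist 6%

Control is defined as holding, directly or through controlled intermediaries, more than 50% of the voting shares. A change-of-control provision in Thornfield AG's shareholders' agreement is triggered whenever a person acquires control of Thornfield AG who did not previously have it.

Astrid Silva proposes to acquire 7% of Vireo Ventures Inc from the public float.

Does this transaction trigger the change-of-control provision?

No

The purchase changes only Astrid's holdings, so Astrid is the only person who could newly come to control Thornfield.
Astrid holds 65% of Anchor, so Astrid controls Anchor.
Anchor holds 80% of Thornfield, so Astrid controls Thornfield.
So Astrid already controls Thornfield before the transaction.
After the purchase, Astrid holds 7% of Vireo directly.
Astrid controlled Thornfield already, so this is not a new person acquiring control; every other person's position is unchanged or reduced.
No new person acquires control, so the clause is not triggered.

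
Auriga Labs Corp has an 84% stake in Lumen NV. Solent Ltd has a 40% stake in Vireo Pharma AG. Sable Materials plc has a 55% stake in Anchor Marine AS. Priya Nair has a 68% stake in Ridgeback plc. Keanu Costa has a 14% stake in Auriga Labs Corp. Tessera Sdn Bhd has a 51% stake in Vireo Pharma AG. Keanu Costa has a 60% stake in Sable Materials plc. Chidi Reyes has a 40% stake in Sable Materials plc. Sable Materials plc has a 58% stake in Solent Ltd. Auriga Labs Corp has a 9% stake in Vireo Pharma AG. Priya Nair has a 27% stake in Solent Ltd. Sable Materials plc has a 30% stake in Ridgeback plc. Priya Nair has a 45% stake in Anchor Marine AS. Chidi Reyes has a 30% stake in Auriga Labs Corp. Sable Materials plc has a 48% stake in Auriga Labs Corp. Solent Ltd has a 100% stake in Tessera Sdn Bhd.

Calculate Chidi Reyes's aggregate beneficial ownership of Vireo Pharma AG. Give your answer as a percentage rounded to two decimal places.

Chidi reaches Vireo along 4 paths.
Via Sable → Solent → Tessera: 40% × 58% × 100% × 51% = 11.832%.
Via Sable → Auriga: 40% × 48% × 9% = 1.728%.
Via Auriga: 30% × 9% = 2.7%.
Via Sable → Solent: 40% × 58% × 40% = 9.28%.
Total: 11.832% + 1.728% + 2.7% + 9.28% = 25.54%.

25.54%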